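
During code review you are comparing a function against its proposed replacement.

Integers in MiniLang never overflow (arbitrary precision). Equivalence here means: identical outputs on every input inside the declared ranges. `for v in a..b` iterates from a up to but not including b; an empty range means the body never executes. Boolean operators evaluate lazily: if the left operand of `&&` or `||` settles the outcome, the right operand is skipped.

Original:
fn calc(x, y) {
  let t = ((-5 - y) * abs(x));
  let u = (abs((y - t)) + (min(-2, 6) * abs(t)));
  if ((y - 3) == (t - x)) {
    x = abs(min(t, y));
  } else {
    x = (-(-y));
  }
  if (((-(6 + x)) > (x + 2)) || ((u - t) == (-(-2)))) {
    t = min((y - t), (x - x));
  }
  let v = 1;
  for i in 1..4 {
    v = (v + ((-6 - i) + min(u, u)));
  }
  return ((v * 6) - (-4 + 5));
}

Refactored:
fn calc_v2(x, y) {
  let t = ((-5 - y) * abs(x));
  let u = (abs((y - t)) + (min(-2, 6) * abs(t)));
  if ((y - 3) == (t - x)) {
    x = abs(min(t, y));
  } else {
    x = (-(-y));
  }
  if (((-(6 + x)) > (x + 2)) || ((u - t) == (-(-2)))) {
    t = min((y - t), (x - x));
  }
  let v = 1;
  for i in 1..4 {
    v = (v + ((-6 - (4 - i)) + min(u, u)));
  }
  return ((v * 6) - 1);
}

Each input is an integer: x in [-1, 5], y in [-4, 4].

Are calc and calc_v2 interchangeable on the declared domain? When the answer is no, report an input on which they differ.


Comparing the listings, the differences include: constant usage differs, plus arithmetic usage differs.
One worked example (x=-1, y=0) — calc: t=-5, then u=-5, then ((y - 3) == (t - x)) is false, then x=0, then (((-(6 + x)) > (x + 2)) || ((u - t) == (-(-2)))) is false, then v=1, then (i=1), then v=-11, then (i=2), then v=-24, then (i=3), then v=-38, then returns -229; calc_v2: t=-5, then u=-5, then ((y - 3) == (t - x)) is false, then x=0, then (((-(6 + x)) > (x + 2)) || ((u - t) == (-(-2)))) is false, then v=1, then (i=1), then v=-13, then (i=2), then v=-26, then (i=3), then v=-38, then returns -229; agreement on -229.
Every one of the 63 inputs gives matching results.
verdict: equivalent


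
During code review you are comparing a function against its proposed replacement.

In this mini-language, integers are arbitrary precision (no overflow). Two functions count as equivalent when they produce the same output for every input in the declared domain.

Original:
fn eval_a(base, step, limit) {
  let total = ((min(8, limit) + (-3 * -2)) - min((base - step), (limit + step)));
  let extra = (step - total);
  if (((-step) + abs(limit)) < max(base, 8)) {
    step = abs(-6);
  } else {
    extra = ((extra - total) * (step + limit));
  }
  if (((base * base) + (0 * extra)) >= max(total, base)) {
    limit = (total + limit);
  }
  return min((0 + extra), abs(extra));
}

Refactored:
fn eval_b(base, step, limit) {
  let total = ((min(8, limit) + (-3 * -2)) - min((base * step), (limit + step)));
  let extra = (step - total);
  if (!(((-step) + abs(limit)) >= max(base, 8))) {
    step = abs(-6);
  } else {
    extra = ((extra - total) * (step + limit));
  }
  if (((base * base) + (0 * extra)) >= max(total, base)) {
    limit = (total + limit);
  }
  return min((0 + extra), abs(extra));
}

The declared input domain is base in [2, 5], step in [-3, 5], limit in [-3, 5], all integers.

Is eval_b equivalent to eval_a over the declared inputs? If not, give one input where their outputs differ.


The rewrite breaks on base=2, step=-3, limit=-2, where the results are -12 and -13.
eval_a: total := 9 | extra := -12 | (((-step) + abs(limit)) < max(base, 8)): true | step := 6 | (((base * base) + (0 * extra)) >= max(total, base)): false | result -12
eval_b: total := 10 | extra := -13 | (!(((-step) + abs(limit)) >= max(base, 8))): true | step := 6 | (((base * base) + (0 * extra)) >= max(total, base)): false | result -13
verdict: not equivalent; witness: base=2, step=-3, limit=-2


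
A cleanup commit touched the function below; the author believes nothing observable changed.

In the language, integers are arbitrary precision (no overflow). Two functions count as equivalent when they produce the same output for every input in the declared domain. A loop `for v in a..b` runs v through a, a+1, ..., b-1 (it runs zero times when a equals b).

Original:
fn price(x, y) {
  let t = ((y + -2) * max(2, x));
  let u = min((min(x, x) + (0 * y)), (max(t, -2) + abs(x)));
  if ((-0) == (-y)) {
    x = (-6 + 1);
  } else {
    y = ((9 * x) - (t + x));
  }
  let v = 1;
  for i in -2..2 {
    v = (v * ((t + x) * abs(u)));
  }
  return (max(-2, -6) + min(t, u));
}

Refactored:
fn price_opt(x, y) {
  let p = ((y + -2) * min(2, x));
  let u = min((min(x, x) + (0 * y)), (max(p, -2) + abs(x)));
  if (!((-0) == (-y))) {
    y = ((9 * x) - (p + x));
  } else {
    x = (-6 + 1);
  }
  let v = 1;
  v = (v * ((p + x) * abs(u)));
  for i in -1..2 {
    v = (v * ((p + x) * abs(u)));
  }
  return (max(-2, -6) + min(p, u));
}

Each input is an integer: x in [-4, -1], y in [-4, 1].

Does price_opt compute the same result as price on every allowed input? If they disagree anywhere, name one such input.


There is a counterexample at x=-4, y=-4: -14 on one side, -6 on the other.
price: t = -12; u = -4; ((-0) == (-y)) -> false; y = -20; v = 1; [i=-2]; v = -64; [i=-1]; v = 4096; [i=0]; v = -262144; [i=1]; v = 16777216; return -14
price_opt: p = 24; u = -4; (!((-0) == (-y))) -> true; y = -56; v = 1; v = 80; [i=-1]; v = 6400; [i=0]; v = 512000; [i=1]; v = 40960000; return -6
verdict: not equivalent; witness: x=-4, y=-4


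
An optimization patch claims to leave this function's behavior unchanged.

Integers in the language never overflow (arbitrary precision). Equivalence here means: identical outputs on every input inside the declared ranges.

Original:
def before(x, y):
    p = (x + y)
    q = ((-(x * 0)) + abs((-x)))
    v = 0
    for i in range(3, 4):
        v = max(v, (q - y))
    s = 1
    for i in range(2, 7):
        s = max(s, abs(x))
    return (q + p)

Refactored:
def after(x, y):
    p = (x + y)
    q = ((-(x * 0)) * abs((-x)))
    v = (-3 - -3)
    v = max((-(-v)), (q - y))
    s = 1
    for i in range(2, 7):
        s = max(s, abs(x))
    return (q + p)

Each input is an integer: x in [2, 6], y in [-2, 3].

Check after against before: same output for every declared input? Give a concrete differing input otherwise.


x=2, y=-2 yields 2 from before but 0 from after.
verdict: not equivalent; witness: x=2, y=-2


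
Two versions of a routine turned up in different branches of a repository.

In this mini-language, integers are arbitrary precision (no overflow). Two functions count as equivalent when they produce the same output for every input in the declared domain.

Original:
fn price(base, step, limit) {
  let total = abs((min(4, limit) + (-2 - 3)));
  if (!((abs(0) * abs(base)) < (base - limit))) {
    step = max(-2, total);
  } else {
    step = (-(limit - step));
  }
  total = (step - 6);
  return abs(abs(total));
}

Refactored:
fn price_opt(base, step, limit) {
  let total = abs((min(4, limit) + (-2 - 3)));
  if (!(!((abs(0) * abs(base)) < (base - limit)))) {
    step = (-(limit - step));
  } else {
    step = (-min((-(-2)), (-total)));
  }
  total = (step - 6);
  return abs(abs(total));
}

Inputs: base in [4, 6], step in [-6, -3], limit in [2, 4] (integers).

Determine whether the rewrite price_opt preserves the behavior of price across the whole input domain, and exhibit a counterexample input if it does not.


Comparing the listings, the differences include: min/max/abs usage differs; boolean connective usage differs.
As a probe, take base=5, step=-4, limit=2: price runs total := 3 | (!((abs(0) * abs(base)) < (base - limit))): false | step := -6 | total := -12 | result 12; price_opt runs total := 3 | (!(!((abs(0) * abs(base)) < (base - limit)))): true | step := -6 | total := -12 | result 12; both end at 12.
Across all 36 domain points the two functions coincide.
verdict: equivalent


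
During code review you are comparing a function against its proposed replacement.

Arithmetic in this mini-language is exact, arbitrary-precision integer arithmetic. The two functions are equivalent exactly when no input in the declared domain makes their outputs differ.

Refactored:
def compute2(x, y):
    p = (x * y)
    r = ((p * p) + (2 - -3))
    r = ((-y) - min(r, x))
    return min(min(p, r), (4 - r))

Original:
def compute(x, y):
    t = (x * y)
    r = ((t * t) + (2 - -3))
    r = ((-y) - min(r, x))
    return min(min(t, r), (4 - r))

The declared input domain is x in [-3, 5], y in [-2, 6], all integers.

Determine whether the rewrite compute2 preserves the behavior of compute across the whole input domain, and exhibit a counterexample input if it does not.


Side by side, the visible changes include: local variable names differ.
As a probe, take x=1, y=6: compute runs t becomes 6; next r becomes 41; next r becomes -7; next final value -7; compute2 runs p becomes 6; next r becomes 41; next r becomes -7; next final value -7; both end at -7.
Sweeping the whole domain (81 inputs) finds no disagreement.
verdict: equivalent


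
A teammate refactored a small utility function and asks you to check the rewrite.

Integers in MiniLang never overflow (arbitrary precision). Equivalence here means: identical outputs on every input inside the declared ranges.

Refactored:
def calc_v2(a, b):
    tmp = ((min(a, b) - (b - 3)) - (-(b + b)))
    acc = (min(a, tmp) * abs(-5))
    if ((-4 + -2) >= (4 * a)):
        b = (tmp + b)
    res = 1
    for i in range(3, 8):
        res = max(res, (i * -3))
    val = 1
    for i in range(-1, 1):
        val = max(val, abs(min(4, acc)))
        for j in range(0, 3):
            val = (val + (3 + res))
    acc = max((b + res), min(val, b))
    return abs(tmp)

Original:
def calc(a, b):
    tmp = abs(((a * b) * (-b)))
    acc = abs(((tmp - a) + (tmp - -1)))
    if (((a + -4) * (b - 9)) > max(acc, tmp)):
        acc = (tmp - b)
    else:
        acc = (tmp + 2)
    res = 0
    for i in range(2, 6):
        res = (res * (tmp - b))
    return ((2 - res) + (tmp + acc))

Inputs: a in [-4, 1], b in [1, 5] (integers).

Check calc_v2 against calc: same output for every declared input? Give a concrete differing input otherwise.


Try a=-4, b=1.
calc: tmp=4, then acc=13, then (((a + -4) * (b - 9)) > max(acc, tmp)) is true, then acc=3, then res=0, then (i=2), then res=0, then (i=3), then res=0, then (i=4), then res=0, then (i=5), then res=0, then returns 9
calc_v2: tmp=0, then acc=-20, then ((-4 + -2) >= (4 * a)) is true, then b=1, then res=1, then (i=3), then res=1, then (i=4), then res=1, then (i=5), then res=1, then (i=6), then res=1, then (i=7), then res=1, then val=1, then (i=-1), then val=20, then (j=0), then val=24, then (j=1), then val=28, then (j=2), then val=32, then (i=0), then val=32, then (j=0), then val=36, then (j=1), then val=40, then (j=2), then val=44, then acc=2, then returns 0
9 against 0: the behavior changed.
verdict: not equivalent; witness: a=-4, b=1


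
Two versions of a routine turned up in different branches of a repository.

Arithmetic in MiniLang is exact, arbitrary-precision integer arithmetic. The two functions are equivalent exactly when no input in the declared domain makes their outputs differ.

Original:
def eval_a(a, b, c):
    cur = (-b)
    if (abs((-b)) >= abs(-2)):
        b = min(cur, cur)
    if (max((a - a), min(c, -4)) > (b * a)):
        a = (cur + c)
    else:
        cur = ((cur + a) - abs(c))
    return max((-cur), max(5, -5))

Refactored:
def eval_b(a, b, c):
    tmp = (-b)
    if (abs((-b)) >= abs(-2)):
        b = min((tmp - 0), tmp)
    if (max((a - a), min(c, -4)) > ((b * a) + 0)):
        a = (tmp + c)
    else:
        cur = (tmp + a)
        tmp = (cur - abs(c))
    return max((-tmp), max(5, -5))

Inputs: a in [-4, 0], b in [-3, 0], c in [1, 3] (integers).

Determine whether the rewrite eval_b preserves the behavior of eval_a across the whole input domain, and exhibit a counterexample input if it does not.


Comparing the listings, the differences include: constant usage differs, statement counts differ, arithmetic usage differs, local variable names differ.
As a probe, take a=-1, b=-3, c=2: eval_a runs cur=3, then (abs((-b)) >= abs(-2)) is true, then b=3, then (max((a - a), min(c, -4)) > (b * a)) is true, then a=5, then returns 5; eval_b runs tmp=3, then (abs((-b)) >= abs(-2)) is true, then b=3, then (max((a - a), min(c, -4)) > ((b * a) + 0)) is true, then a=5, then returns 5; both end at 5.
Across all 60 domain points the two functions coincide.
verdict: equivalent


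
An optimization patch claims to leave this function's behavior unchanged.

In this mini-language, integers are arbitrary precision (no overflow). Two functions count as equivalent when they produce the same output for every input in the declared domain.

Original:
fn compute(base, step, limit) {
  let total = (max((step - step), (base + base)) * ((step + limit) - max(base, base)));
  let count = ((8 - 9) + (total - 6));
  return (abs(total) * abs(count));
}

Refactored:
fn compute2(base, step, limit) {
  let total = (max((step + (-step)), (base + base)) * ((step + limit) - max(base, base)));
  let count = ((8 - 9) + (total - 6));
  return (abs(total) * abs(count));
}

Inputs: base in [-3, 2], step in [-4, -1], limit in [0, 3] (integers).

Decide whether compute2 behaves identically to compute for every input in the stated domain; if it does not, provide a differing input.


The two are interchangeable: arithmetic usage differs, and every declared input agrees.
As a probe, take base=2, step=-2, limit=3: compute runs total=-4, then count=-11, then returns 44; compute2 runs total=-4, then count=-11, then returns 44; both end at 44.
Every one of the 96 inputs gives matching results.
verdict: equivalent


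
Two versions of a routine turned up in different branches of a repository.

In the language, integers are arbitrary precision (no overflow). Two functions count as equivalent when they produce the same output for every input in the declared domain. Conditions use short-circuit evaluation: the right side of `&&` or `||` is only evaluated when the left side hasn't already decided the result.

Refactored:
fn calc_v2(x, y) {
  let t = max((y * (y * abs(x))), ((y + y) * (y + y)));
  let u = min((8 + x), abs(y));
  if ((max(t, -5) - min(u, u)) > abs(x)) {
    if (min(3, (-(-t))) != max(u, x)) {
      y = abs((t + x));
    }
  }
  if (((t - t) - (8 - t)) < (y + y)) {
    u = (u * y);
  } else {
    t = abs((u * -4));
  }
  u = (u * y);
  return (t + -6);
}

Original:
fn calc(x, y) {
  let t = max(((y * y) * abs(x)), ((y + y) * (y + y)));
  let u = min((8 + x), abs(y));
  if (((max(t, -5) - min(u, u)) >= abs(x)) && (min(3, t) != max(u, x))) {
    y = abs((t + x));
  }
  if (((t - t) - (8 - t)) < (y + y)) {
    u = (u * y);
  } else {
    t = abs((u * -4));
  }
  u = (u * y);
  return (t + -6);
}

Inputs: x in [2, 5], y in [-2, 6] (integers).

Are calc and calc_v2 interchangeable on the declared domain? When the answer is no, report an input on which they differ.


Although `((max(t, -5) - min(u, u)) >= abs(x))` became `((max(t, -5) - min(u, u)) > abs(x))`, no input in the stated domain can expose it.
As a probe, take x=3, y=5: calc runs t becomes 100; next u becomes 5; next (((max(t, -5) - min(u, u)) >= abs(x)) && (min(3, t) != max(u, x))) evaluates to true; next y becomes 103; next (((t - t) - (8 - t)) < (y + y)) evaluates to true; next u becomes 515; next u becomes 53045; next final value 94; calc_v2 runs t becomes 100; next u becomes 5; next ((max(t, -5) - min(u, u)) > abs(x)) evaluates to true; next (min(3, (-(-t))) != max(u, x)) evaluates to true; next y becomes 103; next (((t - t) - (8 - t)) < (y + y)) evaluates to true; next u becomes 515; next u becomes 53045; next final value 94; both end at 94.
Sweeping the whole domain (36 inputs) finds no disagreement.
verdict: equivalent


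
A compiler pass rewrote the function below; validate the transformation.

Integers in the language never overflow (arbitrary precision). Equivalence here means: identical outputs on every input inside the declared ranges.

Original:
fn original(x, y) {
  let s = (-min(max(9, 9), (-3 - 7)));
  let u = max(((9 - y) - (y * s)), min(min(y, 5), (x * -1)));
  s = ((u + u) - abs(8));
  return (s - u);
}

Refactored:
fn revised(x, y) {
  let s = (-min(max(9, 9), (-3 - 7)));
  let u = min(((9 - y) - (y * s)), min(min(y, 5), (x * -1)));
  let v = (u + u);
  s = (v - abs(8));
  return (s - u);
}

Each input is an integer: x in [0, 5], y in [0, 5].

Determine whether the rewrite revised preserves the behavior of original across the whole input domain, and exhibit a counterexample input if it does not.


Take x=0, y=0.
original: s := 10 | u := 9 | s := 10 | result 1
revised: s := 10 | u := 0 | v := 0 | s := -8 | result -8
1 vs -8 — the two versions disagree here.
verdict: not equivalent; witness: x=0, y=0


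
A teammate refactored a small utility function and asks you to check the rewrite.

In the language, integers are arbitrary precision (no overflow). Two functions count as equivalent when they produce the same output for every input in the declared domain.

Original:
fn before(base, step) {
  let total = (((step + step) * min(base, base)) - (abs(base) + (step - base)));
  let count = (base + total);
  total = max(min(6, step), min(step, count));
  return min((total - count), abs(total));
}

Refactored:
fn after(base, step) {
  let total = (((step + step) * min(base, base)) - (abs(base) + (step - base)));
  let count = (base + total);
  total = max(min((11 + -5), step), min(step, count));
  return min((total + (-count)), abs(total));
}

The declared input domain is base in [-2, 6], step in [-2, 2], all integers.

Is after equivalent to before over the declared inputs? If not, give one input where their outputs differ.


Equivalent — the differences include constant usage differs; arithmetic usage differs, yet no declared input distinguishes the two.
Spot check at base=0, step=2 — before: total = -2; count = -2; total = 2; return 2. after: total = -2; count = -2; total = 2; return 2. Both give 2.
Sweeping the whole domain (45 inputs) finds no disagreement.
verdict: equivalent


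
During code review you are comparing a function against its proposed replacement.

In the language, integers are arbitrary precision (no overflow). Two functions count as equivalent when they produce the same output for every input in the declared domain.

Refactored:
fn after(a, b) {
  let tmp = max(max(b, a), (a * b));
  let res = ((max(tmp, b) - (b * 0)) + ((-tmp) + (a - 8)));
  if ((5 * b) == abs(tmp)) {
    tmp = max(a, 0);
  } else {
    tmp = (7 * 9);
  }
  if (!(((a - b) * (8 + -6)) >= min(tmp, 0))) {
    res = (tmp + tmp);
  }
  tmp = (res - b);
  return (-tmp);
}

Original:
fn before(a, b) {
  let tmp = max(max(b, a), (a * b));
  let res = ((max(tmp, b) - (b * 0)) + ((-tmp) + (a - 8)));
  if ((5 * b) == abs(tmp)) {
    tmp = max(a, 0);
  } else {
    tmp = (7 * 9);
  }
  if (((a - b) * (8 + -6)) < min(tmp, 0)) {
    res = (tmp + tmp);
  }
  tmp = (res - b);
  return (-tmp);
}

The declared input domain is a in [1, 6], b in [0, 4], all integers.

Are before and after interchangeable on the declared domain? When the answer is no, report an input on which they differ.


Changes here: comparison usage differs, boolean connective usage differs; the full 30-point sweep finds no disagreement.
verdict: equivalent


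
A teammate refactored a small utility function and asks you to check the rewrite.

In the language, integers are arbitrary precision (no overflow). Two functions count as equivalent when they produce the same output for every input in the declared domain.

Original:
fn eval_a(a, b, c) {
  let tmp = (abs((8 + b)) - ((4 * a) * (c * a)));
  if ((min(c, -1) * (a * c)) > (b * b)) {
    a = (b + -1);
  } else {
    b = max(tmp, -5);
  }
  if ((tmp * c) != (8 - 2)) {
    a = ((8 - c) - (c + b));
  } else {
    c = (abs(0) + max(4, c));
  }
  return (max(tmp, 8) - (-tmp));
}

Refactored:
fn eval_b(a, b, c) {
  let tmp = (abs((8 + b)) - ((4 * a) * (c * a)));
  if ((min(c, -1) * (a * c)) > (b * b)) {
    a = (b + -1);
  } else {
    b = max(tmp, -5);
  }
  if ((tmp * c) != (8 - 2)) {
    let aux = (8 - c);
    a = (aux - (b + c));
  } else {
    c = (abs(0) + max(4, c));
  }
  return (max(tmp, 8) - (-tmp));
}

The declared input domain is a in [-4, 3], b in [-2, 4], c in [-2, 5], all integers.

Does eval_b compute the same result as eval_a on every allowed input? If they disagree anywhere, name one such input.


Although statement counts differ; also local variable names differ, 448/448 inputs agree.
verdict: equivalent


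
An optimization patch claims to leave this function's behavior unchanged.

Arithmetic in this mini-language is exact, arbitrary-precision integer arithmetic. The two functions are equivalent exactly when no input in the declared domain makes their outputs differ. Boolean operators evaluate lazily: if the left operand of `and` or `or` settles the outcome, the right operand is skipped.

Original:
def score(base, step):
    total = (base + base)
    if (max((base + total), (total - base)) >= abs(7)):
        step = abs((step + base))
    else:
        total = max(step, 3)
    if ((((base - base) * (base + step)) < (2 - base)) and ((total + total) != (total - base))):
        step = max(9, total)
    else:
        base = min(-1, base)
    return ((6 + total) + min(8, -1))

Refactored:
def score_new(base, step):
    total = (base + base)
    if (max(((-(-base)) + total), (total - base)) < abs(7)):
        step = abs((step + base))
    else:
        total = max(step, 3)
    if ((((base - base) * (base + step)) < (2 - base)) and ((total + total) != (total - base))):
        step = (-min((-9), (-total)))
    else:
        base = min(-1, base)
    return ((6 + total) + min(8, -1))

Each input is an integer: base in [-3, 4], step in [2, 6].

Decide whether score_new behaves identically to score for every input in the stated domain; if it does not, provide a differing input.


Take base=-3, step=2.
score: total := -6 | (max((base + total), (total - base)) >= abs(7)): false | total := 3 | ((((base - base) * (base + step)) < (2 - base)) and ((total + total) != (total - base))): false | base := -3 | result 8
score_new: total := -6 | (max(((-(-base)) + total), (total - base)) < abs(7)): true | step := 1 | ((((base - base) * (base + step)) < (2 - base)) and ((total + total) != (total - base))): true | step := 9 | result -1
8 != -1, so the rewrite changes behavior.
verdict: not equivalent; witness: base=-3, step=2


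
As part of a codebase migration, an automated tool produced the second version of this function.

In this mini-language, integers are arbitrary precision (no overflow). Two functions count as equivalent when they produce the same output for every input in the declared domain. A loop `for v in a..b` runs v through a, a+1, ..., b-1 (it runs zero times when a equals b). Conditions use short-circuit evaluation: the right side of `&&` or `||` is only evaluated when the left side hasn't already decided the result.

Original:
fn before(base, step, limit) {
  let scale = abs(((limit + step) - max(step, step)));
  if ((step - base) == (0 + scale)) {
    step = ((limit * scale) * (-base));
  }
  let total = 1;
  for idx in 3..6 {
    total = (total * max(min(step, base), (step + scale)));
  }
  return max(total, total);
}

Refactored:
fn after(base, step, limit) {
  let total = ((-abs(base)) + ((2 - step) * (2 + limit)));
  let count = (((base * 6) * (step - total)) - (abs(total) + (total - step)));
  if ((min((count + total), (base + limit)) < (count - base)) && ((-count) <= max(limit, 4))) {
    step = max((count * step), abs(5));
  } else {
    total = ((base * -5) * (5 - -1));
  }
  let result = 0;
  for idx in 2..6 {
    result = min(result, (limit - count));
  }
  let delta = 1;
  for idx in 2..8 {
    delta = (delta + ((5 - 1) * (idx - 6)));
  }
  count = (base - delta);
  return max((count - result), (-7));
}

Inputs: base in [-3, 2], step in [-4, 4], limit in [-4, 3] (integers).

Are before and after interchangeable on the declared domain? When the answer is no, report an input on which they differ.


These are not equivalent — on base=-3, step=-4, limit=-4 the outputs split (0 vs 32).
before: scale=4, then ((step - base) == (0 + scale)) is false, then total=1, then (idx=3), then total=0, then (idx=4), then total=0, then (idx=5), then total=0, then returns 0
after: total=-15, then count=-202, then ((min((count + total), (base + limit)) < (count - base)) && ((-count) <= max(limit, 4))) is false, then total=90, then result=0, then (idx=2), then result=0, then (idx=3), then result=0, then (idx=4), then result=0, then (idx=5), then result=0, then delta=1, then (idx=2), then delta=-15, then (idx=3), then delta=-27, then (idx=4), then delta=-35, then (idx=5), then delta=-39, then (idx=6), then delta=-39, then (idx=7), then delta=-35, then count=32, then returns 32
verdict: not equivalent; witness: base=-3, step=-4, limit=-4


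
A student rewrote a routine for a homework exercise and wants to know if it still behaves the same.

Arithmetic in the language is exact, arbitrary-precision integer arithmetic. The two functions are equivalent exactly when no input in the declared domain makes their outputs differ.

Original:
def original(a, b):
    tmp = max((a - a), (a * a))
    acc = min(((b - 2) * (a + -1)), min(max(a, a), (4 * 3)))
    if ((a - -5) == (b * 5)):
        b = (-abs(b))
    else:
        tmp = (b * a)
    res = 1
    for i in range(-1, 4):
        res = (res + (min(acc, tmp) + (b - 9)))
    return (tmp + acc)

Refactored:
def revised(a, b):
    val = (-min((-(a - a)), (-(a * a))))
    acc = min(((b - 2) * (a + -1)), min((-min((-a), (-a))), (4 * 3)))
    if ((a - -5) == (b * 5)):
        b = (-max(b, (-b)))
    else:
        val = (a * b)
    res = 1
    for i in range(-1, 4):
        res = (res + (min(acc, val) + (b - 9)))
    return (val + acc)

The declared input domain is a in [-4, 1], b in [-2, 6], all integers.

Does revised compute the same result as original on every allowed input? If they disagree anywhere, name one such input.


Reading the diff, among the changes: local variable names differ, min/max/abs usage differs.
Tracing a=-1, b=2: original: tmp=1, then acc=-1, then ((a - -5) == (b * 5)) is false, then tmp=-2, then res=1, then (i=-1), then res=-8, then (i=0), then res=-17, then (i=1), then res=-26, then (i=2), then res=-35, then (i=3), then res=-44, then returns -3 | revised: val=1, then acc=-1, then ((a - -5) == (b * 5)) is false, then val=-2, then res=1, then (i=-1), then res=-8, then (i=0), then res=-17, then (i=1), then res=-26, then (i=2), then res=-35, then (i=3), then res=-44, then returns -3 — matching result -3.
Checked all 54 inputs in the declared domain: the outputs agree on every one.
verdict: equivalent


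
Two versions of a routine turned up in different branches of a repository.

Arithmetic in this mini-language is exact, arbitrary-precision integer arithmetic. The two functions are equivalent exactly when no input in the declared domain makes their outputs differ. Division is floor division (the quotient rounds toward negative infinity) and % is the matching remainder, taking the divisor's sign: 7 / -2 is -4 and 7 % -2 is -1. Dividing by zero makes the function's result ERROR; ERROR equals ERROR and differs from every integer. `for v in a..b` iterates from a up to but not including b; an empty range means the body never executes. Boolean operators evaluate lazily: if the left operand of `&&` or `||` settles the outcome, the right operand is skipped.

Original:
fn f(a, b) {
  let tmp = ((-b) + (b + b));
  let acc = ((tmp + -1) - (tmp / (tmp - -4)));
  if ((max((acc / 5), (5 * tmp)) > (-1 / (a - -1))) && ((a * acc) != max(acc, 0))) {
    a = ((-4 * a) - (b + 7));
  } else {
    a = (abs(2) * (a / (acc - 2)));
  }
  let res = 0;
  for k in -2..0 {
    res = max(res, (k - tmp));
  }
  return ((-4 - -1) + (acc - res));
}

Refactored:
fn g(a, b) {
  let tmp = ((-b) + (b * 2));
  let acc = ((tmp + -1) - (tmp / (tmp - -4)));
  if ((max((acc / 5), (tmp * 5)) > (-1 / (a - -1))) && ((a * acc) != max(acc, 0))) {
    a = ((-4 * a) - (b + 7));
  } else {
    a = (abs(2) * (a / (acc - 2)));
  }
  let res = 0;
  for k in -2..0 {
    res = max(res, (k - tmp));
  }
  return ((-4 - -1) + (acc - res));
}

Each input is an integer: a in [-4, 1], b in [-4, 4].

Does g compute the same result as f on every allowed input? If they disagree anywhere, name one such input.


Reading the diff, among the changes: arithmetic usage differs, and constant usage differs.
Spot check at a=-3, b=3 — f: tmp = 3; acc = 2; ((max((acc / 5), (5 * tmp)) > (-1 / (a - -1))) && ((a * acc) != max(acc, 0))) -> true; a = 2; res = 0; [k=-2]; res = 0; [k=-1]; res = 0; return -1. g: tmp = 3; acc = 2; ((max((acc / 5), (tmp * 5)) > (-1 / (a - -1))) && ((a * acc) != max(acc, 0))) -> true; a = 2; res = 0; [k=-2]; res = 0; [k=-1]; res = 0; return -1. Both give -1.
Sweeping the whole domain (54 inputs) finds no disagreement.
verdict: equivalent


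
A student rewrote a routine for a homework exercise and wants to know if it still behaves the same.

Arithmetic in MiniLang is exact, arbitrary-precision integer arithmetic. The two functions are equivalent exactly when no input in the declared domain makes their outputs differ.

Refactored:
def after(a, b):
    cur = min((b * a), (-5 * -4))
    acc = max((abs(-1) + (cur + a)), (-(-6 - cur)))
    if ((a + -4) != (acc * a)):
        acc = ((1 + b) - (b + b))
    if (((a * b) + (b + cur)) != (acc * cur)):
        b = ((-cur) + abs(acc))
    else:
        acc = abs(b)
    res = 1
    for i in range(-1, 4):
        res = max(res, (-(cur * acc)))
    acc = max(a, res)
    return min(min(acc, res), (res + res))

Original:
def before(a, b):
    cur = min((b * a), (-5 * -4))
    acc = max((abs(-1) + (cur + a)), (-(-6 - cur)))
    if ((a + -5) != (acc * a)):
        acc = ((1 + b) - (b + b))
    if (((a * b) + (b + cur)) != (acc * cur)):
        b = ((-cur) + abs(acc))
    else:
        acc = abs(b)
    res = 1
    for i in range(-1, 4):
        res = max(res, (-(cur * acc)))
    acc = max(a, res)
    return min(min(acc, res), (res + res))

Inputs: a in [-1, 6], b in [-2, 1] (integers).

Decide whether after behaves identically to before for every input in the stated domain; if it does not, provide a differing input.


These are not equivalent — on a=-1, b=1 the outputs split (1 vs 5).
before: cur=-1, then acc=5, then ((a + -5) != (acc * a)) is true, then acc=0, then (((a * b) + (b + cur)) != (acc * cur)) is true, then b=1, then res=1, then (i=-1), then res=1, then (i=0), then res=1, then (i=1), then res=1, then (i=2), then res=1, then (i=3), then res=1, then acc=1, then returns 1
after: cur=-1, then acc=5, then ((a + -4) != (acc * a)) is false, then (((a * b) + (b + cur)) != (acc * cur)) is true, then b=6, then res=1, then (i=-1), then res=5, then (i=0), then res=5, then (i=1), then res=5, then (i=2), then res=5, then (i=3), then res=5, then acc=5, then returns 5
verdict: not equivalent; witness: a=-1, b=1


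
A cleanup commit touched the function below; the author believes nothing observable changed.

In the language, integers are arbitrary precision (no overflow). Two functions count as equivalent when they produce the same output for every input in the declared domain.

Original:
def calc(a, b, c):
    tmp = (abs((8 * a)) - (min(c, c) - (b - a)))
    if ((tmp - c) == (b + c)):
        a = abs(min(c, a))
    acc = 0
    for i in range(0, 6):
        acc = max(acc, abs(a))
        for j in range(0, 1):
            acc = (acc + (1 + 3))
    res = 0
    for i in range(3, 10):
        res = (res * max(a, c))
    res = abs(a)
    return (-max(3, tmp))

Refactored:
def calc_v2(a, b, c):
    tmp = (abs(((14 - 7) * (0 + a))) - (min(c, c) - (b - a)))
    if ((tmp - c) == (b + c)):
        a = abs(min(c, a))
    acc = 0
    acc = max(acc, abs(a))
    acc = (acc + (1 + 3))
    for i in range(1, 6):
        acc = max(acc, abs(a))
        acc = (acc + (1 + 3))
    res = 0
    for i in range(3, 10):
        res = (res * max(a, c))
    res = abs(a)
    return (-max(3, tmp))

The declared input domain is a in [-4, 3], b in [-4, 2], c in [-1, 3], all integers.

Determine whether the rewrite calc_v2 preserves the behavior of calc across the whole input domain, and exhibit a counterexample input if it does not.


Not equivalent: a=-4, b=-4, c=-1 separates them (-33 vs -29).
calc: tmp becomes 33; next ((tmp - c) == (b + c)) evaluates to false; next acc becomes 0; next at i=0:; next acc becomes 4; next at j=0:; next acc becomes 8; next at i=1:; next acc becomes 8; next at j=0:; next acc becomes 12; next at i=2:; next acc becomes 12; next at j=0:; next acc becomes 16; next at i=3:; next acc becomes 16; next at j=0:; next acc becomes 20; next at i=4:; next acc becomes 20; next at j=0:; next acc becomes 24; next at i=5:; next acc becomes 24; next at j=0:; next acc becomes 28; next res becomes 0; next at i=3:; next res becomes 0; next at i=4:; next res becomes 0; next at i=5:; next res becomes 0; next at i=6:; next res becomes 0; next at i=7:; next res becomes 0; next at i=8:; next res becomes 0; next at i=9:; next res becomes 0; next res becomes 4; next final value -33
calc_v2: tmp becomes 29; next ((tmp - c) == (b + c)) evaluates to false; next acc becomes 0; next acc becomes 4; next acc becomes 8; next at i=1:; next acc becomes 8; next acc becomes 12; next at i=2:; next acc becomes 12; next acc becomes 16; next at i=3:; next acc becomes 16; next acc becomes 20; next at i=4:; next acc becomes 20; next acc becomes 24; next at i=5:; next acc becomes 24; next acc becomes 28; next res becomes 0; next at i=3:; next res becomes 0; next at i=4:; next res becomes 0; next at i=5:; next res becomes 0; next at i=6:; next res becomes 0; next at i=7:; next res becomes 0; next at i=8:; next res becomes 0; next at i=9:; next res becomes 0; next res becomes 4; next final value -29
verdict: not equivalent; witness: a=-4, b=-4, c=-1


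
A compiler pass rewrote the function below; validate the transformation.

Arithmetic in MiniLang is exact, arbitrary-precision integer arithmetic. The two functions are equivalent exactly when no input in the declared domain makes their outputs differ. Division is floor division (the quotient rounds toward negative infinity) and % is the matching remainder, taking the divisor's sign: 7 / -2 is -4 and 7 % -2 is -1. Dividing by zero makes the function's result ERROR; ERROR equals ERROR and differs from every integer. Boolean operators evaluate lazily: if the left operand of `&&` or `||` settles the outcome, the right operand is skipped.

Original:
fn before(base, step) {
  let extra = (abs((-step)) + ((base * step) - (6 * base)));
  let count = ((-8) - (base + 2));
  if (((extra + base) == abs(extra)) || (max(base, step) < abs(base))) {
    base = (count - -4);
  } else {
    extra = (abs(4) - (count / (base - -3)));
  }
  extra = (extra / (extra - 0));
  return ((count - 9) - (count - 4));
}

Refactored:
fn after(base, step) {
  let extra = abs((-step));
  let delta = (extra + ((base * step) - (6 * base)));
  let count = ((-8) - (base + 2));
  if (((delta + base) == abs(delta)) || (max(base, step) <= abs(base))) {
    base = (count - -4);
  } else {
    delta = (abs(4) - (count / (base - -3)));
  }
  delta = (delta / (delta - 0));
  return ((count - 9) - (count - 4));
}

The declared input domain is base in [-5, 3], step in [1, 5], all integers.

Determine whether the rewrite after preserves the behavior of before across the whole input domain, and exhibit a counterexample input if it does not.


Not equivalent: base=-3, step=3 separates them (ERROR vs -5).
before: extra = 12; count = -7; (((extra + base) == abs(extra)) || (max(base, step) < abs(base))) -> false; division by zero -> ERROR
after: extra = 3; delta = 12; count = -7; (((delta + base) == abs(delta)) || (max(base, step) <= abs(base))) -> true; base = -3; delta = 1; return -5
verdict: not equivalent; witness: base=-3, step=3


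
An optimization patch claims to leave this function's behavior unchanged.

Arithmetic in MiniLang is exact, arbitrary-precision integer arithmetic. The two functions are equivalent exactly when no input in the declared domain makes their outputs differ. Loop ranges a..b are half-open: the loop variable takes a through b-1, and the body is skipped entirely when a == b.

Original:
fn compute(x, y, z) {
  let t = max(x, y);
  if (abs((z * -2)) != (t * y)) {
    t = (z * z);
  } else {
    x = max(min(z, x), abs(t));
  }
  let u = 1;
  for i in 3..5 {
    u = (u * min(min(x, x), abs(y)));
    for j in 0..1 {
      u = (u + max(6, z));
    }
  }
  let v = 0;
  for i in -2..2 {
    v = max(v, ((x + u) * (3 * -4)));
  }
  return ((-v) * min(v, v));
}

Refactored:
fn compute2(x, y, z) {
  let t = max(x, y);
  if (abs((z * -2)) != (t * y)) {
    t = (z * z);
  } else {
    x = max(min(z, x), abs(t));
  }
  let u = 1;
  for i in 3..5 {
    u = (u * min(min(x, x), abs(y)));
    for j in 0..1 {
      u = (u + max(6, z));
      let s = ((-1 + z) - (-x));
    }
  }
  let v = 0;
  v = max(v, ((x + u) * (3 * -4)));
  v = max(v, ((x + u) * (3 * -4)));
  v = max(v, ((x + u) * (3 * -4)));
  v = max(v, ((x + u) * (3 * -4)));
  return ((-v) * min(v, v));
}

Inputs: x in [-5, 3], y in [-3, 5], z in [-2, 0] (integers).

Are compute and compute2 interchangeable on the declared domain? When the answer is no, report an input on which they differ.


Equivalent — the differences include constant usage differs, arithmetic usage differs, min/max/abs usage differs, loop structure differs, statement counts differ, local variable names differ, yet no declared input distinguishes the two.
One worked example (x=-2, y=4, z=0) — compute: t=4, then (abs((z * -2)) != (t * y)) is true, then t=0, then u=1, then (i=3), then u=-2, then (j=0), then u=4, then (i=4), then u=-8, then (j=0), then u=-2, then v=0, then (i=-2), then v=48, then (i=-1), then v=48, then (i=0), then v=48, then (i=1), then v=48, then returns -2304; compute2: t=4, then (abs((z * -2)) != (t * y)) is true, then t=0, then u=1, then (i=3), then u=-2, then (j=0), then u=4, then s=-3, then (i=4), then u=-8, then (j=0), then u=-2, then s=-3, then v=0, then v=48, then v=48, then v=48, then v=48, then returns -2304; agreement on -2304.
Every one of the 243 inputs gives matching results.
verdict: equivalent


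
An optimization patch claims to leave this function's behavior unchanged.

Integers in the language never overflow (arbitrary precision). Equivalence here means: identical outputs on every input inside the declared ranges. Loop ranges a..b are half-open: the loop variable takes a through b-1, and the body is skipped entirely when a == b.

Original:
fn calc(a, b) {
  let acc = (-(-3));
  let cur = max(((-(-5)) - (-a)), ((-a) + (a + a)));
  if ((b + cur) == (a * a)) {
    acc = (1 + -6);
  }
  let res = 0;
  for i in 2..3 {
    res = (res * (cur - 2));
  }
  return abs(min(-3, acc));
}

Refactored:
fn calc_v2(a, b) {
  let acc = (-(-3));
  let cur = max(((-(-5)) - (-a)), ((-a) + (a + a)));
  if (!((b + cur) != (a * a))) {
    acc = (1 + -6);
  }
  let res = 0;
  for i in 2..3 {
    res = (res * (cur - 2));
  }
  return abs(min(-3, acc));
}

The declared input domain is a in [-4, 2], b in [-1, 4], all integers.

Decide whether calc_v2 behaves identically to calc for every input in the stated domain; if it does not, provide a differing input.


The two are interchangeable: comparison usage differs; boolean connective usage differs, and every declared input agrees.
As a probe, take a=1, b=3: calc runs acc becomes 3; next cur becomes 6; next ((b + cur) == (a * a)) evaluates to false; next res becomes 0; next at i=2:; next res becomes 0; next final value 3; calc_v2 runs acc becomes 3; next cur becomes 6; next (!((b + cur) != (a * a))) evaluates to false; next res becomes 0; next at i=2:; next res becomes 0; next final value 3; both end at 3.
Across all 42 domain points the two functions coincide.
verdict: equivalent


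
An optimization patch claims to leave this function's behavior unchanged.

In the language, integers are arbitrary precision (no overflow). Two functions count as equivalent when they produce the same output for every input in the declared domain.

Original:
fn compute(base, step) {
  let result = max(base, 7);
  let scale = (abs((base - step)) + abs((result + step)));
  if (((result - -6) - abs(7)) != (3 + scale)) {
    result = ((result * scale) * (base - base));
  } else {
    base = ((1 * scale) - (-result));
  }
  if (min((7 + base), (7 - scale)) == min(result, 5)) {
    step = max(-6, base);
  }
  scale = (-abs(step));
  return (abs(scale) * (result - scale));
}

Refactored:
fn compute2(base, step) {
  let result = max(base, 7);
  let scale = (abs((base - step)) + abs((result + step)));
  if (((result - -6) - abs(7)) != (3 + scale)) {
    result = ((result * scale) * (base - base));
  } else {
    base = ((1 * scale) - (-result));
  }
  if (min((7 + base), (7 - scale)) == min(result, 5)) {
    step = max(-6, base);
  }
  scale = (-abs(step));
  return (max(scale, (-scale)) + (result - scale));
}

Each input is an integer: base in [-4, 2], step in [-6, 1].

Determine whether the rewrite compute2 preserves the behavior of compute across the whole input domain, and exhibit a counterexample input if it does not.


Evaluate both at base=-4, step=-6.
compute: result = 7; scale = 3; (((result - -6) - abs(7)) != (3 + scale)) -> false; base = 10; (min((7 + base), (7 - scale)) == min(result, 5)) -> false; scale = -6; return 78
compute2: result = 7; scale = 3; (((result - -6) - abs(7)) != (3 + scale)) -> false; base = 10; (min((7 + base), (7 - scale)) == min(result, 5)) -> false; scale = -6; return 19
78 and 19 differ, so these are not the same function on this domain.
verdict: not equivalent; witness: base=-4, step=-6
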